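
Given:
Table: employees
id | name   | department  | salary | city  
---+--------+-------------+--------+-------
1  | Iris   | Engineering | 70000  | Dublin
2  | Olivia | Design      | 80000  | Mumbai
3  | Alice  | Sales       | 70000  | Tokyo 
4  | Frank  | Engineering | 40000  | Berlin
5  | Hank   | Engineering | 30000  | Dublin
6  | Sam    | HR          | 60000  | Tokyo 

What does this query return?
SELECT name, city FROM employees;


Projecting columns: name, city

6 rows:
Iris, Dublin
Olivia, Mumbai
Alice, Tokyo
Frank, Berlin
Hank, Dublin
Sam, Tokyo


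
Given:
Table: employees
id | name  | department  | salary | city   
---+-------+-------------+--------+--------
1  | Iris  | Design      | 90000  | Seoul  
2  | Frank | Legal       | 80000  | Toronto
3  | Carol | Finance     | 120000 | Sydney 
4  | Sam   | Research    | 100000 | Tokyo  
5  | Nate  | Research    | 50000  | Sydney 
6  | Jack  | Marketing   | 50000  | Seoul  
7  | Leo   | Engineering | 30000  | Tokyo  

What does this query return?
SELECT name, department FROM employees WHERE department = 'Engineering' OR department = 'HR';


Filtering: department = 'Engineering' OR 'HR'
Matching: 1 rows

1 rows:
Leo, Engineering


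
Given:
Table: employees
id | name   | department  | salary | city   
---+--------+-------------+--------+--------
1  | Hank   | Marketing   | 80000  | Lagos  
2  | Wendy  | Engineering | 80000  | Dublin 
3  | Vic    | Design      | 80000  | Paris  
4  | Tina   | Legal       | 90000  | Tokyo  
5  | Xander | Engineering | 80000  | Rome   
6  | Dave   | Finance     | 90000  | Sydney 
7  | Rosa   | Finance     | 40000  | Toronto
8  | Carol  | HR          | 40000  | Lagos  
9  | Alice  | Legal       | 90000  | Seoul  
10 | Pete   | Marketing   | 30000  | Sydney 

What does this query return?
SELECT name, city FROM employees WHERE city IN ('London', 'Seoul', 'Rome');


Filtering: city IN ('London', 'Seoul', 'Rome')
Matching: 2 rows

2 rows:
Xander, Rome
Alice, Seoul


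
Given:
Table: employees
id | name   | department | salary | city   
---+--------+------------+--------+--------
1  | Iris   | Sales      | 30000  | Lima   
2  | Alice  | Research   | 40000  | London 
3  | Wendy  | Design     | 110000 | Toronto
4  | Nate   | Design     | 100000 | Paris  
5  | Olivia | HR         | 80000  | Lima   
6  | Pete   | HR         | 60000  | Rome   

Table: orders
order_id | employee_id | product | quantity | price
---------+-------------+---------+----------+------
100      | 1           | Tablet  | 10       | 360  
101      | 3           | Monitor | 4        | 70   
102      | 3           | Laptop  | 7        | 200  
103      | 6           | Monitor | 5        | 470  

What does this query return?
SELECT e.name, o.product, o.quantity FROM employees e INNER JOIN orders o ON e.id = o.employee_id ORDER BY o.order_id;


Joining employees.id = orders.employee_id:
  employee Iris (id=1) -> order Tablet
  employee Wendy (id=3) -> order Monitor
  employee Wendy (id=3) -> order Laptop
  employee Pete (id=6) -> order Monitor


4 rows:
Iris, Tablet, 10
Wendy, Monitor, 4
Wendy, Laptop, 7
Pete, Monitor, 5


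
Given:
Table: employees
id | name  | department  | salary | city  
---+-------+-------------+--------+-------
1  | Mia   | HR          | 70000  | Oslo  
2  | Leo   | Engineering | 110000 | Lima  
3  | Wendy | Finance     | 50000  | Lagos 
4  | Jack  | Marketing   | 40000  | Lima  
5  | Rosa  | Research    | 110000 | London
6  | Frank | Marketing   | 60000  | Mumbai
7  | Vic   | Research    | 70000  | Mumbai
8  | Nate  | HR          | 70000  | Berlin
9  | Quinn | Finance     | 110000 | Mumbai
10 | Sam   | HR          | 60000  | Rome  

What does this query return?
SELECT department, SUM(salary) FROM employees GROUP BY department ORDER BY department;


Summing salary within each department:
  Engineering: 110000 = 110000
  Finance: 50000 + 110000 = 160000
  HR: 70000 + 70000 + 60000 = 200000
  Marketing: 40000 + 60000 = 100000
  Research: 110000 + 70000 = 180000


5 groups:
Engineering, 110000
Finance, 160000
HR, 200000
Marketing, 100000
Research, 180000


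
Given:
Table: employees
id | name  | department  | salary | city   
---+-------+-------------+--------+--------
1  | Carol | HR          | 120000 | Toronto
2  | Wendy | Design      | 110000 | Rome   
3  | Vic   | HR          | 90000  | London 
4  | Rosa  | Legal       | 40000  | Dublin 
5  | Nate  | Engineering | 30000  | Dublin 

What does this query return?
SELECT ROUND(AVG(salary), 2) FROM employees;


SUM(salary) = 390000
COUNT = 5
ROUND(AVG, 2) = ROUND(390000 / 5, 2) = 78000.0

78000.0


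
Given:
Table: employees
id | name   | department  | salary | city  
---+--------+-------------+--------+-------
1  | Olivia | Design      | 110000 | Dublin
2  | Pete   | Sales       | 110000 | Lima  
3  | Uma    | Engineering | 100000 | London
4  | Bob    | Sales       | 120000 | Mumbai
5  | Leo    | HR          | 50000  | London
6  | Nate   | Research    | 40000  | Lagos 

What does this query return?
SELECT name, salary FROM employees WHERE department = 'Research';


Filtering: department = 'Research'
Matching rows: 1

1 rows:
Nate, 40000


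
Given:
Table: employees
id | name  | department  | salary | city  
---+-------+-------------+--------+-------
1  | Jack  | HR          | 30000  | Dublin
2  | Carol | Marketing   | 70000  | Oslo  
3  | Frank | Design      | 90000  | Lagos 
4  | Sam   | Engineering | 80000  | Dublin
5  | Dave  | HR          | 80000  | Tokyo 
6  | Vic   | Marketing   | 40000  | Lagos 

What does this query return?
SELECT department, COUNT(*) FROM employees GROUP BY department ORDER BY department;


Assigning each row to its department group:
  Jack -> HR
  Carol -> Marketing
  Frank -> Design
  Sam -> Engineering
  Dave -> HR
  Vic -> Marketing


4 groups:
Design, 1
Engineering, 1
HR, 2
Marketing, 2


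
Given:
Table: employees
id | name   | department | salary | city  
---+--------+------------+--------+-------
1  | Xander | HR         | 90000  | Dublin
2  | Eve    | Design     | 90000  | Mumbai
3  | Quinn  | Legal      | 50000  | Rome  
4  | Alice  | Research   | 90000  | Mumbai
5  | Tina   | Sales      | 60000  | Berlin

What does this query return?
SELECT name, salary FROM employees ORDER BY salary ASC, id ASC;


Sorting by salary ASC, then id ASC for ties

5 rows:
Quinn, 50000
Tina, 60000
Xander, 90000
Eve, 90000
Alice, 90000


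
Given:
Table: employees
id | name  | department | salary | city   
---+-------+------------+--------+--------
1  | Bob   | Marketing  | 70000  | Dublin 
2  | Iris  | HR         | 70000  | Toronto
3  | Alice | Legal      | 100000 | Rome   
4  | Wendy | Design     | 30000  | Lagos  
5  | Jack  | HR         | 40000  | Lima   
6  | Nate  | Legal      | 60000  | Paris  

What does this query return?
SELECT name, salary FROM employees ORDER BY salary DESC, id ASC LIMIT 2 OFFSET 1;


Sort by salary DESC (id ASC tiebreak), then skip 1 and take 2
Rows 2 through 3

2 rows:
Bob, 70000
Iris, 70000


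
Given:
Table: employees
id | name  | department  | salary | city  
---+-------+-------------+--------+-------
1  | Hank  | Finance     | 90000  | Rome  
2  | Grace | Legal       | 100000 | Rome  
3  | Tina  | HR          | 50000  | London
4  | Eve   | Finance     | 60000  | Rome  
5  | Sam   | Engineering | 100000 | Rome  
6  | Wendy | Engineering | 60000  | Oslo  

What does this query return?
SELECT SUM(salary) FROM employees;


SUM(salary) = 90000 + 100000 + 50000 + 60000 + 100000 + 60000 = 460000

460000


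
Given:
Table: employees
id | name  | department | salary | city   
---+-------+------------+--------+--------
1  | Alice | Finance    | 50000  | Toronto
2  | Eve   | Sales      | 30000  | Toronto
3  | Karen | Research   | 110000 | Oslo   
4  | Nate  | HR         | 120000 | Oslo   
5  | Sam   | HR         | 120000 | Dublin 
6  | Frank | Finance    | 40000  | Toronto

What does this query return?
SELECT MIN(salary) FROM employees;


Salaries: 50000, 30000, 110000, 120000, 120000, 40000
MIN = 30000

30000


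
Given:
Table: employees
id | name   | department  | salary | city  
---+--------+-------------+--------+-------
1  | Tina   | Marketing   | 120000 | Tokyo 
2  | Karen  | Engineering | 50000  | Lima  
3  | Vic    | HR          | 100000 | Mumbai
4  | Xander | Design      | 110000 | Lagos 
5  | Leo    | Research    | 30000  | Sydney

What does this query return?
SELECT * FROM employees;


SELECT * returns all 5 rows with all columns

5 rows:
1, Tina, Marketing, 120000, Tokyo
2, Karen, Engineering, 50000, Lima
3, Vic, HR, 100000, Mumbai
4, Xander, Design, 110000, Lagos
5, Leo, Research, 30000, Sydney


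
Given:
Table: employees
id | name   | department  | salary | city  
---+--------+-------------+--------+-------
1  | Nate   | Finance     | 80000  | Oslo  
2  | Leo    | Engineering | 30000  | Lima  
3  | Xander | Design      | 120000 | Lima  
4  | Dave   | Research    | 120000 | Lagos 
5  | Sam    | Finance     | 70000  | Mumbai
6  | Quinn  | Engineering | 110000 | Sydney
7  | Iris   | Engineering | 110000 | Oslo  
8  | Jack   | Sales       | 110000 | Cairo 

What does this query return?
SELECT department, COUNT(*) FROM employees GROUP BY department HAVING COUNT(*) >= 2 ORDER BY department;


Groups with count >= 2:
  Engineering: 3 -> PASS
  Finance: 2 -> PASS
  Design: 1 -> filtered out
  Research: 1 -> filtered out
  Sales: 1 -> filtered out


2 groups:
Engineering, 3
Finance, 2


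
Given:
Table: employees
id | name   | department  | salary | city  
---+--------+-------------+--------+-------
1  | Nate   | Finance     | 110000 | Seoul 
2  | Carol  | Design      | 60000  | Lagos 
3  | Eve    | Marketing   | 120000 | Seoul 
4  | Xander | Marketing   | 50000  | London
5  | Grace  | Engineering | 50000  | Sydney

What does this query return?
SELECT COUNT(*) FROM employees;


COUNT(*) counts all rows

5


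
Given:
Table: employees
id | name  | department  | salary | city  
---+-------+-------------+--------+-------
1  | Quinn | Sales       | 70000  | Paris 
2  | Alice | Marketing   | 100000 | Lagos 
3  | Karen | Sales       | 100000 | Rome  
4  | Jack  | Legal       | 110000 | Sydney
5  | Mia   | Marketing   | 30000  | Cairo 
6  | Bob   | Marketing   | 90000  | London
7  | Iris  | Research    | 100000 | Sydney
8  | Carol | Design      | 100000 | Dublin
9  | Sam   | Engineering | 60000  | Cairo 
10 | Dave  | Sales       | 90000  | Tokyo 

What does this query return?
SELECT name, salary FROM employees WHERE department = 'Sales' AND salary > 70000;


Filtering: department = 'Sales' AND salary > 70000
Matching: 2 rows

2 rows:
Karen, 100000
Dave, 90000


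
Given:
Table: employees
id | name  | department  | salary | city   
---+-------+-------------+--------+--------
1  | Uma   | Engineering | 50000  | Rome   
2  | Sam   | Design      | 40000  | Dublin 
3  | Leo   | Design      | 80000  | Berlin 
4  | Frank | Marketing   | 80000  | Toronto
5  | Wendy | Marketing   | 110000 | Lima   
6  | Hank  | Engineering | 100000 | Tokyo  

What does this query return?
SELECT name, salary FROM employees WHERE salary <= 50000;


Filtering: salary <= 50000
Matching: 2 rows

2 rows:
Uma, 50000
Sam, 40000


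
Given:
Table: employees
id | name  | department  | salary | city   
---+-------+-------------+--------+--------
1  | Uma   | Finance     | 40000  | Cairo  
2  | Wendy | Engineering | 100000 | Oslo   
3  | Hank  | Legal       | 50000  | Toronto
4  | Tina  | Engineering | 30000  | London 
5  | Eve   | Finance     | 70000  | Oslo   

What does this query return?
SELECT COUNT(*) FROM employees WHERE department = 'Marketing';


Counting rows where department = 'Marketing'


0


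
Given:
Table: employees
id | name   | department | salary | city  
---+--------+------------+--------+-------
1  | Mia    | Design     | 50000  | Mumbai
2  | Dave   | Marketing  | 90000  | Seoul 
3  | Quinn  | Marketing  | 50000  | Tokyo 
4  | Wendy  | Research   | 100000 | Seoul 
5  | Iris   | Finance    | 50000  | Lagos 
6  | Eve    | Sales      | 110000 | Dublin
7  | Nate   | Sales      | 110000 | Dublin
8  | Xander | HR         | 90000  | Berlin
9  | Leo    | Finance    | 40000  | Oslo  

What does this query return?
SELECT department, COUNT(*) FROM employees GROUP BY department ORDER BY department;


Assigning each row to its department group:
  Mia -> Design
  Dave -> Marketing
  Quinn -> Marketing
  Wendy -> Research
  Iris -> Finance
  Eve -> Sales
  Nate -> Sales
  Xander -> HR
  Leo -> Finance


6 groups:
Design, 1
Finance, 2
HR, 1
Marketing, 2
Research, 1
Sales, 2


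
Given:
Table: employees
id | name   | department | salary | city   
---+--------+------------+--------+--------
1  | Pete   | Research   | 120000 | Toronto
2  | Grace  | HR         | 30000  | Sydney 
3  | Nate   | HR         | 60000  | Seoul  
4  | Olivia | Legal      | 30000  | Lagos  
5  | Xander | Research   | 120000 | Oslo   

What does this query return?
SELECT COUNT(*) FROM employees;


COUNT(*) counts all rows

5


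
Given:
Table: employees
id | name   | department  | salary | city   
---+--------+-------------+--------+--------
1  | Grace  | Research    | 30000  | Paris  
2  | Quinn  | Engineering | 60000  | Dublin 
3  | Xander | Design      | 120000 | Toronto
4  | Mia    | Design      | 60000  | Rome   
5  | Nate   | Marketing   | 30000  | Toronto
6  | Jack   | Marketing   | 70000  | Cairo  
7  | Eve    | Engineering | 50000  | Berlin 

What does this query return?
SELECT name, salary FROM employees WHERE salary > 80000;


Filtering: salary > 80000
Matching: 1 rows

1 rows:
Xander, 120000


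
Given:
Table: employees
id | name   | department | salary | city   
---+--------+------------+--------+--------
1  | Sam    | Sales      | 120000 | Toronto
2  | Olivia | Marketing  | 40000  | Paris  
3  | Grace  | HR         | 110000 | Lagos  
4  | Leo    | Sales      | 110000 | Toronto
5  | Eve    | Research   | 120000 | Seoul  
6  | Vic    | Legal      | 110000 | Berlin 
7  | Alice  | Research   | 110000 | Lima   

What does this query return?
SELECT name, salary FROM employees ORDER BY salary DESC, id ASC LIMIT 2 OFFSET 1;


Sort by salary DESC (id ASC tiebreak), then skip 1 and take 2
Rows 2 through 3

2 rows:
Eve, 120000
Grace, 110000


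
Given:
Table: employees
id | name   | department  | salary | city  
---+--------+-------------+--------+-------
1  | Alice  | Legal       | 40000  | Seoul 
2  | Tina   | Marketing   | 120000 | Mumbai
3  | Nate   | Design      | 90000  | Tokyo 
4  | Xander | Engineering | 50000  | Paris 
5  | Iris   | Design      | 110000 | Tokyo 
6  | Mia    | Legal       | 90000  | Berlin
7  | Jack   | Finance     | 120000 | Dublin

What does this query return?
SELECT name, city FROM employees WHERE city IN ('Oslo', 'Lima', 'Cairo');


Filtering: city IN ('Oslo', 'Lima', 'Cairo')
Matching: 0 rows

Empty result set (0 rows)


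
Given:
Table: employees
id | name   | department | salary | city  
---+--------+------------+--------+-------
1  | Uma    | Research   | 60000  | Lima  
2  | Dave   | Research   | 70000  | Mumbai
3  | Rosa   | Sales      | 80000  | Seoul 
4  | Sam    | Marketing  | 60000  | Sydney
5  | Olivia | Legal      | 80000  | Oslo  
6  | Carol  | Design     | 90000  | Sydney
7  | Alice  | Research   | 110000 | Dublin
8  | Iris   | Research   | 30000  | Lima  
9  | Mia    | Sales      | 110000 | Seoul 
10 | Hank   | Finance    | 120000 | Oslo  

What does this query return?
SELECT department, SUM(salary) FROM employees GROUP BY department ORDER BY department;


Summing salary within each department:
  Design: 90000 = 90000
  Finance: 120000 = 120000
  Legal: 80000 = 80000
  Marketing: 60000 = 60000
  Research: 60000 + 70000 + 110000 + 30000 = 270000
  Sales: 80000 + 110000 = 190000


6 groups:
Design, 90000
Finance, 120000
Legal, 80000
Marketing, 60000
Research, 270000
Sales, 190000


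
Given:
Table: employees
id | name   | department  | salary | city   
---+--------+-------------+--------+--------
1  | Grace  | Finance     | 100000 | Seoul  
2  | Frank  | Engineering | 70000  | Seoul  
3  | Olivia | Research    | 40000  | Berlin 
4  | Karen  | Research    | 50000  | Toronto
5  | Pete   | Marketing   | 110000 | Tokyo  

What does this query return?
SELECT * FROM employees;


SELECT * returns all 5 rows with all columns

5 rows:
1, Grace, Finance, 100000, Seoul
2, Frank, Engineering, 70000, Seoul
3, Olivia, Research, 40000, Berlin
4, Karen, Research, 50000, Toronto
5, Pete, Marketing, 110000, Tokyo


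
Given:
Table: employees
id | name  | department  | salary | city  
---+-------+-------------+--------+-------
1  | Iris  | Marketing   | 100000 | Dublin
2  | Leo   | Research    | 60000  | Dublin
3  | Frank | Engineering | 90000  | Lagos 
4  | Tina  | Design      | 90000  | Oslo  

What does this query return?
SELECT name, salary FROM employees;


Projecting columns: name, salary

4 rows:
Iris, 100000
Leo, 60000
Frank, 90000
Tina, 90000


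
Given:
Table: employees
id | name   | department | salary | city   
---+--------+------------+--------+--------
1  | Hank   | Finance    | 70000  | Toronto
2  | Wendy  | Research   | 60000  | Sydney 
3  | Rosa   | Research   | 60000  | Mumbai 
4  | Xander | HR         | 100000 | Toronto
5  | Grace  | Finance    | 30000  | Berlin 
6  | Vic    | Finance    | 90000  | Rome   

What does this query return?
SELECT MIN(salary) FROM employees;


Salaries: 70000, 60000, 60000, 100000, 30000, 90000
MIN = 30000

30000


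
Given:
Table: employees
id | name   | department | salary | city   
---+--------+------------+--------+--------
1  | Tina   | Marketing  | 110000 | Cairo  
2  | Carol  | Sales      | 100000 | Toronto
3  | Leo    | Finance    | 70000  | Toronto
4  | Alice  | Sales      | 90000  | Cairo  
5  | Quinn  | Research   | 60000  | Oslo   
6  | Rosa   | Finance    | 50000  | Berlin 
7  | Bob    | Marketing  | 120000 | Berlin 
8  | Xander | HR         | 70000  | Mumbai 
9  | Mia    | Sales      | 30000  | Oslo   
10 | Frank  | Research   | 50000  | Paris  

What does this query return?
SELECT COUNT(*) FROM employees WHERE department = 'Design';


Counting rows where department = 'Design'


0


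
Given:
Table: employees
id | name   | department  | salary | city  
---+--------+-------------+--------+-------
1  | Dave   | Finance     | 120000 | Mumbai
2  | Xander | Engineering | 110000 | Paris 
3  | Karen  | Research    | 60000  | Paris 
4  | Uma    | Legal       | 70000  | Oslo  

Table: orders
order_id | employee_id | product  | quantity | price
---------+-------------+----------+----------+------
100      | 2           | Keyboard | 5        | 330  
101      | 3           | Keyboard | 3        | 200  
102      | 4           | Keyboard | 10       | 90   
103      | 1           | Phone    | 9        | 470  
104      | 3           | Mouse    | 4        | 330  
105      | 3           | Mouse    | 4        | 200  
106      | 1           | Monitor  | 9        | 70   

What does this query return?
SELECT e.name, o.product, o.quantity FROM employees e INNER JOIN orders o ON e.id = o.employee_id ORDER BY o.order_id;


Joining employees.id = orders.employee_id:
  employee Xander (id=2) -> order Keyboard
  employee Karen (id=3) -> order Keyboard
  employee Uma (id=4) -> order Keyboard
  employee Dave (id=1) -> order Phone
  employee Karen (id=3) -> order Mouse
  employee Karen (id=3) -> order Mouse
  employee Dave (id=1) -> order Monitor


7 rows:
Xander, Keyboard, 5
Karen, Keyboard, 3
Uma, Keyboard, 10
Dave, Phone, 9
Karen, Mouse, 4
Karen, Mouse, 4
Dave, Monitor, 9


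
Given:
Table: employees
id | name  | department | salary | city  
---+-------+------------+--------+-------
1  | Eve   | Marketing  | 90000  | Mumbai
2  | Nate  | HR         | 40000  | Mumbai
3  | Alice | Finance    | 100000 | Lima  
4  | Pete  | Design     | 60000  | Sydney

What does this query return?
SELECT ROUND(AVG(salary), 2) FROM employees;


SUM(salary) = 290000
COUNT = 4
ROUND(AVG, 2) = ROUND(290000 / 4, 2) = 72500.0

72500.0


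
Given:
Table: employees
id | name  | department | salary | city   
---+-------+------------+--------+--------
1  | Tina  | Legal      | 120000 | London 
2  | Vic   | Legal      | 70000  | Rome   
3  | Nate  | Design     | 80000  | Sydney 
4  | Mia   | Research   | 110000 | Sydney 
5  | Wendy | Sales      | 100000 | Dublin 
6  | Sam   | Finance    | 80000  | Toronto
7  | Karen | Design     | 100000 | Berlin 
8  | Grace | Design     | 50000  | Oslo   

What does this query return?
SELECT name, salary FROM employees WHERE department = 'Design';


Filtering: department = 'Design'
Matching rows: 3

3 rows:
Nate, 80000
Karen, 100000
Grace, 50000


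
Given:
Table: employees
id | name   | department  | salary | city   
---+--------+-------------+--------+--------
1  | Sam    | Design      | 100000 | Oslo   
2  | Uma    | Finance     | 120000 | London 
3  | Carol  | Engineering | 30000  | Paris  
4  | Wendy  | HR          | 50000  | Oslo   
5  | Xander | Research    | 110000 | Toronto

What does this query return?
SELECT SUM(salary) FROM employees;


SUM(salary) = 100000 + 120000 + 30000 + 50000 + 110000 = 410000

410000


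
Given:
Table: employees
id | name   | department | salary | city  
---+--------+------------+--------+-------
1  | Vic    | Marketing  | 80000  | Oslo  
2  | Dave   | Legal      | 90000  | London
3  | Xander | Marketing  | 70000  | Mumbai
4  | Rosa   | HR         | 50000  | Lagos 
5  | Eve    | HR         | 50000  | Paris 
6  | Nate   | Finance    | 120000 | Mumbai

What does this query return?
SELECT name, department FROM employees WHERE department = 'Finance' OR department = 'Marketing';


Filtering: department = 'Finance' OR 'Marketing'
Matching: 3 rows

3 rows:
Vic, Marketing
Xander, Marketing
Nate, Finance


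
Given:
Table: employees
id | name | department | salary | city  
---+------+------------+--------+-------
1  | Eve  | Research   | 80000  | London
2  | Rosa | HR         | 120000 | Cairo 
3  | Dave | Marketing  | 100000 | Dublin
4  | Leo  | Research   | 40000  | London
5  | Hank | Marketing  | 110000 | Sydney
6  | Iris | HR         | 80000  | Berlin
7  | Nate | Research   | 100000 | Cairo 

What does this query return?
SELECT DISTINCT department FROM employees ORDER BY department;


All 'department' values (row order): Research, HR, Marketing, Research, Marketing, HR, Research
Removing duplicates leaves 3 unique value(s).

3 values:
HR
Marketing
Research


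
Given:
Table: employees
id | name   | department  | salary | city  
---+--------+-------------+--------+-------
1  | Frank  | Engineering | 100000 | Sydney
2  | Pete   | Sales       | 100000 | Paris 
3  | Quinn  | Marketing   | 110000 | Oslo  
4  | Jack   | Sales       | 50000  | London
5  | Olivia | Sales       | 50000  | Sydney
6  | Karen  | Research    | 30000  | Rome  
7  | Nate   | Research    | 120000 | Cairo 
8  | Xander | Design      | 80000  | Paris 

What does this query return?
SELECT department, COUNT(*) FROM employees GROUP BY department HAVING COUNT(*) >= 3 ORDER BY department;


Groups with count >= 3:
  Sales: 3 -> PASS
  Design: 1 -> filtered out
  Engineering: 1 -> filtered out
  Marketing: 1 -> filtered out
  Research: 2 -> filtered out


1 groups:
Sales, 3


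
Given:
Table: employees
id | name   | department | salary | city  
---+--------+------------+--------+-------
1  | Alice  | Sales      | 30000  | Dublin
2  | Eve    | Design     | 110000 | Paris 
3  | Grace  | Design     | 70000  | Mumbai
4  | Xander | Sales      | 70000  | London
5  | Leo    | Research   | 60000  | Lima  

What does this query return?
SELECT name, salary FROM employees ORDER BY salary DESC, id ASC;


Sorting by salary DESC, then id ASC for ties

5 rows:
Eve, 110000
Grace, 70000
Xander, 70000
Leo, 60000
Alice, 30000


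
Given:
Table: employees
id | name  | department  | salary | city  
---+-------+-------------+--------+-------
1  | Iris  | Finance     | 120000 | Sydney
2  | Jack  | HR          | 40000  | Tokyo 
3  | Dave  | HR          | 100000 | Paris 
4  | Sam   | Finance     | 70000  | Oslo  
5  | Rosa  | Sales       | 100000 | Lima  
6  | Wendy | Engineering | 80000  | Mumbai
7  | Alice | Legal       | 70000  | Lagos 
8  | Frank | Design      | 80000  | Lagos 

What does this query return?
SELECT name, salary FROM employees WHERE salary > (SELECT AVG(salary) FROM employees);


Subquery: AVG(salary) = 82500.0
Filtering: salary > 82500.0
  Iris (120000) -> MATCH
  Dave (100000) -> MATCH
  Rosa (100000) -> MATCH


3 rows:
Iris, 120000
Dave, 100000
Rosa, 100000


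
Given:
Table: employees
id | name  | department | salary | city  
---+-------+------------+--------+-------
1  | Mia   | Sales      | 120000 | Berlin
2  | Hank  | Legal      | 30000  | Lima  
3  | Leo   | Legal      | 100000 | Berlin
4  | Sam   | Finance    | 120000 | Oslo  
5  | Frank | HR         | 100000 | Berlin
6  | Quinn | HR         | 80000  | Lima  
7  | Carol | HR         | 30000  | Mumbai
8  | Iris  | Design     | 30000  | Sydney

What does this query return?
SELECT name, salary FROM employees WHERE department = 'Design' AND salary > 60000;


Filtering: department = 'Design' AND salary > 60000
Matching: 0 rows

Empty result set (0 rows)


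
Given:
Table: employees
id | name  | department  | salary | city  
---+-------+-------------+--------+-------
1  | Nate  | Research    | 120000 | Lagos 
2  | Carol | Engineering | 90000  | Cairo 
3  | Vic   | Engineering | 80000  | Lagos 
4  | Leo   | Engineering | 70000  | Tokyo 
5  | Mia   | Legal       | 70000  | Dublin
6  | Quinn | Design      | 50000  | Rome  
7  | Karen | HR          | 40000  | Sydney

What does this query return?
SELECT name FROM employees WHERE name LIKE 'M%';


LIKE 'M%' matches names starting with 'M'
Matching: 1

1 rows:
Mia


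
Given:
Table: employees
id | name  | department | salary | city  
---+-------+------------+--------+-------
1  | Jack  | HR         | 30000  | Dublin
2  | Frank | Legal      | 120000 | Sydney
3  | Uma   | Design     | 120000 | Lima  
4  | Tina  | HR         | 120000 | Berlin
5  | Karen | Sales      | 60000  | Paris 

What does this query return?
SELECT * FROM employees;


SELECT * returns all 5 rows with all columns

5 rows:
1, Jack, HR, 30000, Dublin
2, Frank, Legal, 120000, Sydney
3, Uma, Design, 120000, Lima
4, Tina, HR, 120000, Berlin
5, Karen, Sales, 60000, Paris


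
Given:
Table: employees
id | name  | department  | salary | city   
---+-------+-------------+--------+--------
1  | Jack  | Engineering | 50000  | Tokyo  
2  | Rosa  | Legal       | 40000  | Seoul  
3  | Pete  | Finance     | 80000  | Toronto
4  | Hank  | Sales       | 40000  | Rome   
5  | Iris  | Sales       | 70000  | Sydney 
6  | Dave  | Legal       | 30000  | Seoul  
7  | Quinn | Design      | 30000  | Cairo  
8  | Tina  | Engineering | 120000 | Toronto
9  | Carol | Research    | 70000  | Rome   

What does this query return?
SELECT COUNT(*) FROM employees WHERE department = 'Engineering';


Counting rows where department = 'Engineering'
  Jack -> MATCH
  Tina -> MATCH


2


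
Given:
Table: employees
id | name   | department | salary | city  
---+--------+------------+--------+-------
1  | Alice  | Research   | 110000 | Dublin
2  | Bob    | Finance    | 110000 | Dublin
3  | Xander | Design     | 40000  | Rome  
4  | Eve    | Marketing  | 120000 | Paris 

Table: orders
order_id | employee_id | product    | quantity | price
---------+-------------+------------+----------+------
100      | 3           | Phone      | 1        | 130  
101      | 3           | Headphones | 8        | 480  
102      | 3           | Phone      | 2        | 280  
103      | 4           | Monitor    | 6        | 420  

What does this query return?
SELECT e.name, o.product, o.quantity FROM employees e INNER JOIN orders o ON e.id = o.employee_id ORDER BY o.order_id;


Joining employees.id = orders.employee_id:
  employee Xander (id=3) -> order Phone
  employee Xander (id=3) -> order Headphones
  employee Xander (id=3) -> order Phone
  employee Eve (id=4) -> order Monitor


4 rows:
Xander, Phone, 1
Xander, Headphones, 8
Xander, Phone, 2
Eve, Monitor, 6


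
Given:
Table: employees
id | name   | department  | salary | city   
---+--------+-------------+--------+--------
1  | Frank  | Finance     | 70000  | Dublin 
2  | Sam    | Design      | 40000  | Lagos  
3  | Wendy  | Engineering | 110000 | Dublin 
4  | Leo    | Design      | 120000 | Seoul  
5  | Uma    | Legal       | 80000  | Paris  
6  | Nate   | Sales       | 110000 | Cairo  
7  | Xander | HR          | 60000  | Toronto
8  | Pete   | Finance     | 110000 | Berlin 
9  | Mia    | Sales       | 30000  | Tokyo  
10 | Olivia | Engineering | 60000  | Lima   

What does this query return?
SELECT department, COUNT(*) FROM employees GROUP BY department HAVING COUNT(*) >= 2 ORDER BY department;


Groups with count >= 2:
  Design: 2 -> PASS
  Engineering: 2 -> PASS
  Finance: 2 -> PASS
  Sales: 2 -> PASS
  HR: 1 -> filtered out
  Legal: 1 -> filtered out


4 groups:
Design, 2
Engineering, 2
Finance, 2
Sales, 2


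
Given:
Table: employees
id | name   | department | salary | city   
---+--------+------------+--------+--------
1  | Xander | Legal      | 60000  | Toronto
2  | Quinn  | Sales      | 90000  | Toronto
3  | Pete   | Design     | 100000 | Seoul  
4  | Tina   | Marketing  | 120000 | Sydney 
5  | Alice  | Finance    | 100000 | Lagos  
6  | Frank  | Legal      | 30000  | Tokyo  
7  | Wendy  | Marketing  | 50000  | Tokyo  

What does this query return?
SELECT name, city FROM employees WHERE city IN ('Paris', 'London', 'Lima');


Filtering: city IN ('Paris', 'London', 'Lima')
Matching: 0 rows

Empty result set (0 rows)


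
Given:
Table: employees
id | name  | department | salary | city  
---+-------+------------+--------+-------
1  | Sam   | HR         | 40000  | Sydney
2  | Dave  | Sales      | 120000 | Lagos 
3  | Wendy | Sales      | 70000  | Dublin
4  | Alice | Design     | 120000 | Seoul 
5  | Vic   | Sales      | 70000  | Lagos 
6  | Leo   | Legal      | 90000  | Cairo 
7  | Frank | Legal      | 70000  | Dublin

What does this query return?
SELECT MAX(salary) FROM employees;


Salaries: 40000, 120000, 70000, 120000, 70000, 90000, 70000
MAX = 120000

120000


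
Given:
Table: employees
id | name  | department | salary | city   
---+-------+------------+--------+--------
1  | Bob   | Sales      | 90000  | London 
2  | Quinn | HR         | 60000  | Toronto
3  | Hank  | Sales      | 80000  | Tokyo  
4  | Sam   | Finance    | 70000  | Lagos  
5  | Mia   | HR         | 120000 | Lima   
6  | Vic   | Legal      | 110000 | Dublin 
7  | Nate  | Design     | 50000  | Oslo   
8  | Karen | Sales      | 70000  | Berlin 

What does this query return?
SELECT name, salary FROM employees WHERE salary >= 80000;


Filtering: salary >= 80000
Matching: 4 rows

4 rows:
Bob, 90000
Hank, 80000
Mia, 120000
Vic, 110000


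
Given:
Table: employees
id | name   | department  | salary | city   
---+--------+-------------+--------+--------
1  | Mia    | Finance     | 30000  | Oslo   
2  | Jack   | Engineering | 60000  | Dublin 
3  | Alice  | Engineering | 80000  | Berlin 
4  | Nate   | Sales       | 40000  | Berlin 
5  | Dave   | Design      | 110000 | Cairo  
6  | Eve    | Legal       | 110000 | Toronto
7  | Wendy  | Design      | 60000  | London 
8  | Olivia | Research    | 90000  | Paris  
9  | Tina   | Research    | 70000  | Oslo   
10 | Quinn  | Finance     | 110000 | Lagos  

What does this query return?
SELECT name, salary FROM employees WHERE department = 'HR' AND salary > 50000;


Filtering: department = 'HR' AND salary > 50000
Matching: 0 rows

Empty result set (0 rows)


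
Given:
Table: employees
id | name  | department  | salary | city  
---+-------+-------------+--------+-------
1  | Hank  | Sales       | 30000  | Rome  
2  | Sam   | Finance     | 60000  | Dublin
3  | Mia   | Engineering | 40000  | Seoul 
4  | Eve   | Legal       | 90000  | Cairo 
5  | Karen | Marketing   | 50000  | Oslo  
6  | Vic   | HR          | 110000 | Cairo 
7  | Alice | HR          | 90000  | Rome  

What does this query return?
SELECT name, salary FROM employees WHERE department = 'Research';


Filtering: department = 'Research'
Matching rows: 0

Empty result set (0 rows)


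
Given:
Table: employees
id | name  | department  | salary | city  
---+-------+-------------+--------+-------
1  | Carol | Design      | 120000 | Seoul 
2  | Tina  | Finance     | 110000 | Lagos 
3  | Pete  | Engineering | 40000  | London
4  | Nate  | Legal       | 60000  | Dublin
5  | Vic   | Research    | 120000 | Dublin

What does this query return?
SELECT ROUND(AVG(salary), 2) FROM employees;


SUM(salary) = 450000
COUNT = 5
ROUND(AVG, 2) = ROUND(450000 / 5, 2) = 90000.0

90000.0


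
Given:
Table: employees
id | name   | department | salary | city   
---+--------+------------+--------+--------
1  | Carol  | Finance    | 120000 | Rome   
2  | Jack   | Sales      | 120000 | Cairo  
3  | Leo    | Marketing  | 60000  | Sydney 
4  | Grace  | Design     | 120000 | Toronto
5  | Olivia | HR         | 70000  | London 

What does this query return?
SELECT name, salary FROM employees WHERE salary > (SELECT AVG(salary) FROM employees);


Subquery: AVG(salary) = 98000.0
Filtering: salary > 98000.0
  Carol (120000) -> MATCH
  Jack (120000) -> MATCH
  Grace (120000) -> MATCH


3 rows:
Carol, 120000
Jack, 120000
Grace, 120000


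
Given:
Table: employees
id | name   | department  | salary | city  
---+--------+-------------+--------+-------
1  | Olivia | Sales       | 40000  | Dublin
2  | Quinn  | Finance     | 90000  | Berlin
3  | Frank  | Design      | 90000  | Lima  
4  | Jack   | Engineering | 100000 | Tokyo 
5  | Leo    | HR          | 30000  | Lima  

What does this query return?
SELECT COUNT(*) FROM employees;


COUNT(*) counts all rows

5


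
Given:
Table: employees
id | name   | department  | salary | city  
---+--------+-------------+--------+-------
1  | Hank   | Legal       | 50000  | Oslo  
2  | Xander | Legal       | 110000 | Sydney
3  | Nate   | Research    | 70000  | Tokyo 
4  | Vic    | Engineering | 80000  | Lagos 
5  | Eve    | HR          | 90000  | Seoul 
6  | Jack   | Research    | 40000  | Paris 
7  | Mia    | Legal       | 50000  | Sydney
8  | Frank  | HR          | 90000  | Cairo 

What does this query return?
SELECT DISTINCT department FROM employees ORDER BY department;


All 'department' values (row order): Legal, Legal, Research, Engineering, HR, Research, Legal, HR
Removing duplicates leaves 4 unique value(s).

4 values:
Engineering
HR
Legal
Research


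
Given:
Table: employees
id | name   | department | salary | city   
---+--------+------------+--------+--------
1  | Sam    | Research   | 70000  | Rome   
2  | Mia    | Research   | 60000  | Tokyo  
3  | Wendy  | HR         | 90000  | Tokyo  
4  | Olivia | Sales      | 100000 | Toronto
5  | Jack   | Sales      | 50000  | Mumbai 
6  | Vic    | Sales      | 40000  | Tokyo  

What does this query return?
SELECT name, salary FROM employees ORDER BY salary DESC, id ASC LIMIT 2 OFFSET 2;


Sort by salary DESC (id ASC tiebreak), then skip 2 and take 2
Rows 3 through 4

2 rows:
Sam, 70000
Mia, 60000


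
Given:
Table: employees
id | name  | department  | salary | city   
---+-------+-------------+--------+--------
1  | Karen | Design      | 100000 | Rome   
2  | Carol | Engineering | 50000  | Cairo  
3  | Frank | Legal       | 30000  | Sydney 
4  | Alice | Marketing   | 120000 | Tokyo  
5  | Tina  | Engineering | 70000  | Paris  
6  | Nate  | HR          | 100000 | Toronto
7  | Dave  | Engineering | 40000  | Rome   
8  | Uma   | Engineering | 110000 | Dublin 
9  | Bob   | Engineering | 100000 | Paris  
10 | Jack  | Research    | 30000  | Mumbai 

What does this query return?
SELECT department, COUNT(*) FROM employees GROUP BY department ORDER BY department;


Assigning each row to its department group:
  Karen -> Design
  Carol -> Engineering
  Frank -> Legal
  Alice -> Marketing
  Tina -> Engineering
  Nate -> HR
  Dave -> Engineering
  Uma -> Engineering
  Bob -> Engineering
  Jack -> Research


6 groups:
Design, 1
Engineering, 5
HR, 1
Legal, 1
Marketing, 1
Research, 1


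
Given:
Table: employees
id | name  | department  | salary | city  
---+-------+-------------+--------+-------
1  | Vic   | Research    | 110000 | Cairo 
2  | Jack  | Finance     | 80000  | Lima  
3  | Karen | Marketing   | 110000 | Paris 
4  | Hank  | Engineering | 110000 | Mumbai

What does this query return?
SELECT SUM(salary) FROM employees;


SUM(salary) = 110000 + 80000 + 110000 + 110000 = 410000

410000


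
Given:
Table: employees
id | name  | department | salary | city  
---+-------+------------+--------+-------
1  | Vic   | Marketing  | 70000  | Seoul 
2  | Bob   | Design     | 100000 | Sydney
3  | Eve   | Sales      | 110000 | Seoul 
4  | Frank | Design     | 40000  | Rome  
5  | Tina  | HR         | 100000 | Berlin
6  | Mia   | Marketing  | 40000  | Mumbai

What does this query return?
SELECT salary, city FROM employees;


Projecting columns: salary, city

6 rows:
70000, Seoul
100000, Sydney
110000, Seoul
40000, Rome
100000, Berlin
40000, Mumbai


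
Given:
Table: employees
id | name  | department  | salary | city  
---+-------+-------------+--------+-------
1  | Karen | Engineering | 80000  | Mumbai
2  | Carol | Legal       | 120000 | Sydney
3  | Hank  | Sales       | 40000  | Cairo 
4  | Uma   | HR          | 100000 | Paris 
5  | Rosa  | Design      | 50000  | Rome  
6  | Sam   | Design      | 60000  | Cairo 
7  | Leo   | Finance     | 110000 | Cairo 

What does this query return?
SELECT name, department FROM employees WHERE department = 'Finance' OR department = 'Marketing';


Filtering: department = 'Finance' OR 'Marketing'
Matching: 1 rows

1 rows:
Leo, Finance


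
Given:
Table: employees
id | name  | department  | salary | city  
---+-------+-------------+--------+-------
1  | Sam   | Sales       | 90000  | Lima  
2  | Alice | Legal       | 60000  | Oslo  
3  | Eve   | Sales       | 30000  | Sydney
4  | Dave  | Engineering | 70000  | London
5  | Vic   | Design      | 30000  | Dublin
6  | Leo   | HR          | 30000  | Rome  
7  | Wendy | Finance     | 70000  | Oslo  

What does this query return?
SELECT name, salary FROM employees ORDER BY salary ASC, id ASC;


Sorting by salary ASC, then id ASC for ties

7 rows:
Eve, 30000
Vic, 30000
Leo, 30000
Alice, 60000
Dave, 70000
Wendy, 70000
Sam, 90000


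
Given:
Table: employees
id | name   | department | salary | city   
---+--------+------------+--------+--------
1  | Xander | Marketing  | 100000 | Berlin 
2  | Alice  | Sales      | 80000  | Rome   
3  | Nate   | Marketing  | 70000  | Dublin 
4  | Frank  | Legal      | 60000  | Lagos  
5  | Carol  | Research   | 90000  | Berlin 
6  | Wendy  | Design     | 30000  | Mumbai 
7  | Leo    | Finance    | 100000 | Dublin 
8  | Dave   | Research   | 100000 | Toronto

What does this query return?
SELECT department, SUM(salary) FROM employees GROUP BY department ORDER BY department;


Summing salary within each department:
  Design: 30000 = 30000
  Finance: 100000 = 100000
  Legal: 60000 = 60000
  Marketing: 100000 + 70000 = 170000
  Research: 90000 + 100000 = 190000
  Sales: 80000 = 80000


6 groups:
Design, 30000
Finance, 100000
Legal, 60000
Marketing, 170000
Research, 190000
Sales, 80000


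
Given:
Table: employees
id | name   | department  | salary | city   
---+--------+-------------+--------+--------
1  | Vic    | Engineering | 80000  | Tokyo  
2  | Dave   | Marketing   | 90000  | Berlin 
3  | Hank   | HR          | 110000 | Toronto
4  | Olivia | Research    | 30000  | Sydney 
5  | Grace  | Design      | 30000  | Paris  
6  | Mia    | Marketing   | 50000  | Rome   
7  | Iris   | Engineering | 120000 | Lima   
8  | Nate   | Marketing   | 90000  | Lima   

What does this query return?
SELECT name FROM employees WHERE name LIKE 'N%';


LIKE 'N%' matches names starting with 'N'
Matching: 1

1 rows:
Nate


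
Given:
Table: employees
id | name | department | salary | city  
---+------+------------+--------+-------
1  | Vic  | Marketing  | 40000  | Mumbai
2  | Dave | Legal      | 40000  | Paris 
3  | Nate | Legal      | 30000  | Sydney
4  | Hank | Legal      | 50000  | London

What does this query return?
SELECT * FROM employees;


SELECT * returns all 4 rows with all columns

4 rows:
1, Vic, Marketing, 40000, Mumbai
2, Dave, Legal, 40000, Paris
3, Nate, Legal, 30000, Sydney
4, Hank, Legal, 50000, London
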